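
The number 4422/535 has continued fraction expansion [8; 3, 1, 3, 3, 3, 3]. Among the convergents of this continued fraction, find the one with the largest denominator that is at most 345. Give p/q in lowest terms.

List convergents until the denominator exceeds the bound:
a_0 = 8: 8/1  (≤ bound)
a_1 = 3: 25/3  (≤ bound)
a_2 = 1: 33/4  (≤ bound)
a_3 = 3: 124/15  (≤ bound)
a_4 = 3: 405/49  (≤ bound)
a_5 = 3: 1339/162  (≤ bound)
a_6 = 3: 4422/535  (> 345, stop)

1339/162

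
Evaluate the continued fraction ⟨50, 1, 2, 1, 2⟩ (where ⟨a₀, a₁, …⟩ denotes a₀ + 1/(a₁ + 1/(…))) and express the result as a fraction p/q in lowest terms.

a_0 = 50: 50/1
a_1 = 1: 51/1
a_2 = 2: 152/3
a_3 = 1: 203/4
a_4 = 2: 558/11

558/11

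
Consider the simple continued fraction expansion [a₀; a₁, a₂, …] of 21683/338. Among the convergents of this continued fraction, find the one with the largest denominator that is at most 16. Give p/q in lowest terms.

834/13

a_0 = 64: 64/1  (≤ bound)
a_1 = 6: 385/6  (≤ bound)
a_2 = 1: 449/7  (≤ bound)
a_3 = 1: 834/13  (≤ bound)
a_4 = 1: 1283/20  (> 16, stop)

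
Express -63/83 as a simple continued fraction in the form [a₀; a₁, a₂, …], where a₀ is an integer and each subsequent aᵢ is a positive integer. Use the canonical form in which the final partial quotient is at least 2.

-63 = -1·83 + 20, so a_0 = -1
83 = 4·20 + 3, so a_1 = 4
20 = 6·3 + 2, so a_2 = 6
3 = 1·2 + 1, so a_3 = 1
2 = 2·1 + 0, so a_4 = 2

[-1; 4, 6, 1, 2]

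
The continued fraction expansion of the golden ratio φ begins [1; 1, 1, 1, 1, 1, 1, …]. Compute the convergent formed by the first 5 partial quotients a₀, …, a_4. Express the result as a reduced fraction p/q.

Use the convergent recurrence hₖ = aₖ·hₖ₋₁ + hₖ₋₂ (and likewise for the denominators kₖ):
a_0 = 1: 1/1
a_1 = 1: 2/1
a_2 = 1: 3/2
a_3 = 1: 5/3
a_4 = 1: 8/5

8/5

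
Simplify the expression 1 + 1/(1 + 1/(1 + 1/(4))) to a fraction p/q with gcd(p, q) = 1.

a_0 = 1: 1/1
a_1 = 1: 2/1
a_2 = 1: 3/2
a_3 = 4: 14/9

14/9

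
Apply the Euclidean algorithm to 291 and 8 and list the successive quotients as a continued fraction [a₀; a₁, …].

291 ÷ 8 → quotient 36, remainder 3
8 ÷ 3 → quotient 2, remainder 2
3 ÷ 2 → quotient 1, remainder 1
2 ÷ 1 → quotient 2, remainder 0

[36; 2, 1, 2]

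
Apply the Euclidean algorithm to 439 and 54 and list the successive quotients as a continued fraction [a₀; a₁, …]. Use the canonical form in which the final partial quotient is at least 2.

Repeatedly divide and take the remainder:
439 ÷ 54 → quotient 8, remainder 7
54 ÷ 7 → quotient 7, remainder 5
7 ÷ 5 → quotient 1, remainder 2
5 ÷ 2 → quotient 2, remainder 1
2 ÷ 1 → quotient 2, remainder 0

[8; 7, 1, 2, 2]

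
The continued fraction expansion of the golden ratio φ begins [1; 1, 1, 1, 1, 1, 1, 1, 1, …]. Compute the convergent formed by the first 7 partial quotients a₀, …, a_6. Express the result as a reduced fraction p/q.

Compute successive convergents:
a_0 = 1: 1/1
a_1 = 1: 2/1
a_2 = 1: 3/2
a_3 = 1: 5/3
a_4 = 1: 8/5
a_5 = 1: 13/8
a_6 = 1: 21/13

21/13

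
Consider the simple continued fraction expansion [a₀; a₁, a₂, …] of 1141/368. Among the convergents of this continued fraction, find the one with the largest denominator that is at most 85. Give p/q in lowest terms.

a_0 = 3: 3/1  (≤ bound)
a_1 = 9: 28/9  (≤ bound)
a_2 = 1: 31/10  (≤ bound)
a_3 = 17: 555/179  (> 85, stop)

31/10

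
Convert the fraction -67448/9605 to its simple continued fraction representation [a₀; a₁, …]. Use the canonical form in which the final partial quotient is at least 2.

[-8; 1, 44, 10, 1, 1, 1, 6]

-67448 ÷ 9605 → quotient -8, remainder 9392
9605 ÷ 9392 → quotient 1, remainder 213
9392 ÷ 213 → quotient 44, remainder 20
213 ÷ 20 → quotient 10, remainder 13
20 ÷ 13 → quotient 1, remainder 7
13 ÷ 7 → quotient 1, remainder 6
7 ÷ 6 → quotient 1, remainder 1
6 ÷ 1 → quotient 6, remainder 0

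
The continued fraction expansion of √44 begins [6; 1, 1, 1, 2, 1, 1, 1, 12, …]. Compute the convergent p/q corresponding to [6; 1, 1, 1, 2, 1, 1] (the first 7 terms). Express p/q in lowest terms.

Start with 1.
1 + 1/(1/1) = 1 + 1/1 = 2/1
2 + 1/(2/1) = 2 + 1/2 = 5/2
1 + 1/(5/2) = 1 + 2/5 = 7/5
1 + 1/(7/5) = 1 + 5/7 = 12/7
1 + 1/(12/7) = 1 + 7/12 = 19/12
6 + 1/(19/12) = 6 + 12/19 = 126/19

126/19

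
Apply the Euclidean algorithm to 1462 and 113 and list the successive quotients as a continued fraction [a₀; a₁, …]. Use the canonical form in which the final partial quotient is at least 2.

1462 ÷ 113 → quotient 12, remainder 106
113 ÷ 106 → quotient 1, remainder 7
106 ÷ 7 → quotient 15, remainder 1
7 ÷ 1 → quotient 7, remainder 0

[12; 1, 15, 7]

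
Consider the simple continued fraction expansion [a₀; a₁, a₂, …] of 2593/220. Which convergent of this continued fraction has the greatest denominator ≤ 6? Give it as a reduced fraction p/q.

59/5

a_0 = 11: 11/1  (≤ bound)
a_1 = 1: 12/1  (≤ bound)
a_2 = 3: 47/4  (≤ bound)
a_3 = 1: 59/5  (≤ bound)
a_4 = 2: 165/14  (> 6, stop)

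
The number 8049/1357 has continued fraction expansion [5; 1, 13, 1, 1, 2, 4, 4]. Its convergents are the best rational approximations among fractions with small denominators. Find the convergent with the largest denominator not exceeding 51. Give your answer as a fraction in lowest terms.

172/29

List convergents until the denominator exceeds the bound:
a_0 = 5: 5/1  (≤ bound)
a_1 = 1: 6/1  (≤ bound)
a_2 = 13: 83/14  (≤ bound)
a_3 = 1: 89/15  (≤ bound)
a_4 = 1: 172/29  (≤ bound)
a_5 = 2: 433/73  (> 51, stop)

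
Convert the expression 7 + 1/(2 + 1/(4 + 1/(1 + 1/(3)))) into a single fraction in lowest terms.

Start with 3.
1 + 1/(3/1) = 1 + 1/3 = 4/3
4 + 1/(4/3) = 4 + 3/4 = 19/4
2 + 1/(19/4) = 2 + 4/19 = 42/19
7 + 1/(42/19) = 7 + 19/42 = 313/42

313/42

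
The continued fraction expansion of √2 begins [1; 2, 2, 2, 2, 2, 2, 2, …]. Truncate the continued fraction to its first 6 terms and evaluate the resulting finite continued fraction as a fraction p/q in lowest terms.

a_0 = 1: 1/1
a_1 = 2: 3/2
a_2 = 2: 7/5
a_3 = 2: 17/12
a_4 = 2: 41/29
a_5 = 2: 99/70

99/70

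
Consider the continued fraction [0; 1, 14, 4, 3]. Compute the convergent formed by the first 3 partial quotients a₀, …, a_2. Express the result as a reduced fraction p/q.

Starting at the tail and folding back:
Start with 14.
1 + 1/(14/1) = 1 + 1/14 = 15/14
0 + 1/(15/14) = 0 + 14/15 = 14/15

14/15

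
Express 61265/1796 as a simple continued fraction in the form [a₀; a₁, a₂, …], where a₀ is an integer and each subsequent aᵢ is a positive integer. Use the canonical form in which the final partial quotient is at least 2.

⌊61265/1796⌋ = 34, remainder 201
⌊1796/201⌋ = 8, remainder 188
⌊201/188⌋ = 1, remainder 13
⌊188/13⌋ = 14, remainder 6
⌊13/6⌋ = 2, remainder 1
⌊6/1⌋ = 6, remainder 0

[34; 8, 1, 14, 2, 6]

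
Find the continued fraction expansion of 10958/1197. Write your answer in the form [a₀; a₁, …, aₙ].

[9; 6, 2, 7, 1, 10]

Run the Euclidean algorithm, recording each quotient:
⌊10958/1197⌋ = 9, remainder 185
⌊1197/185⌋ = 6, remainder 87
⌊185/87⌋ = 2, remainder 11
⌊87/11⌋ = 7, remainder 10
⌊11/10⌋ = 1, remainder 1
⌊10/1⌋ = 10, remainder 0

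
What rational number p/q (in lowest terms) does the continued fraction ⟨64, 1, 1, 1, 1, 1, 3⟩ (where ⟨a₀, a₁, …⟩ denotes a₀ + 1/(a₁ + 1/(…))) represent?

1874/29

Starting at the tail and folding back:
Start with 3.
1 + 1/(3/1) = 1 + 1/3 = 4/3
1 + 1/(4/3) = 1 + 3/4 = 7/4
1 + 1/(7/4) = 1 + 4/7 = 11/7
1 + 1/(11/7) = 1 + 7/11 = 18/11
1 + 1/(18/11) = 1 + 11/18 = 29/18
64 + 1/(29/18) = 64 + 18/29 = 1874/29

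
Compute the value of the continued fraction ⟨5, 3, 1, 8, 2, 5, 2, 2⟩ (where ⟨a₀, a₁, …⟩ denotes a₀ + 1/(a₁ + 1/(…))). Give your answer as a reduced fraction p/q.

11423/2173

Start with 2.
2 + 1/(2/1) = 2 + 1/2 = 5/2
5 + 1/(5/2) = 5 + 2/5 = 27/5
2 + 1/(27/5) = 2 + 5/27 = 59/27
8 + 1/(59/27) = 8 + 27/59 = 499/59
1 + 1/(499/59) = 1 + 59/499 = 558/499
3 + 1/(558/499) = 3 + 499/558 = 2173/558
5 + 1/(2173/558) = 5 + 558/2173 = 11423/2173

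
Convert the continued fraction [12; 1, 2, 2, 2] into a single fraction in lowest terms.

216/17

Compute successive convergents:
a_0 = 12: 12/1
a_1 = 1: 13/1
a_2 = 2: 38/3
a_3 = 2: 89/7
a_4 = 2: 216/17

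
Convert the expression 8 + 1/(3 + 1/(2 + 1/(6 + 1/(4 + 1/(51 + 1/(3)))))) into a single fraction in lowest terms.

239819/28933

Start with 3.
51 + 1/(3/1) = 51 + 1/3 = 154/3
4 + 1/(154/3) = 4 + 3/154 = 619/154
6 + 1/(619/154) = 6 + 154/619 = 3868/619
2 + 1/(3868/619) = 2 + 619/3868 = 8355/3868
3 + 1/(8355/3868) = 3 + 3868/8355 = 28933/8355
8 + 1/(28933/8355) = 8 + 8355/28933 = 239819/28933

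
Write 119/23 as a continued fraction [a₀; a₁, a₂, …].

[5; 5, 1, 3]

119 ÷ 23 → quotient 5, remainder 4
23 ÷ 4 → quotient 5, remainder 3
4 ÷ 3 → quotient 1, remainder 1
3 ÷ 1 → quotient 3, remainder 0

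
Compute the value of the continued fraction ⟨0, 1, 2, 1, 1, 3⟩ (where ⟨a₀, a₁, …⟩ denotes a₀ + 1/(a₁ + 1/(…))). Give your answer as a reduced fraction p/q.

a_0 = 0: 0/1
a_1 = 1: 1/1
a_2 = 2: 2/3
a_3 = 1: 3/4
a_4 = 1: 5/7
a_5 = 3: 18/25

18/25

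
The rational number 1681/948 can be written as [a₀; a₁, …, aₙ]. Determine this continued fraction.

1681 ÷ 948 → quotient 1, remainder 733
948 ÷ 733 → quotient 1, remainder 215
733 ÷ 215 → quotient 3, remainder 88
215 ÷ 88 → quotient 2, remainder 39
88 ÷ 39 → quotient 2, remainder 10
39 ÷ 10 → quotient 3, remainder 9
10 ÷ 9 → quotient 1, remainder 1
9 ÷ 1 → quotient 9, remainder 0

[1; 1, 3, 2, 2, 3, 1, 9]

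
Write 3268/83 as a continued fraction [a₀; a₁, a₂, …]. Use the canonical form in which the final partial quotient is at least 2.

Repeatedly divide and take the remainder:
3268 ÷ 83 → quotient 39, remainder 31
83 ÷ 31 → quotient 2, remainder 21
31 ÷ 21 → quotient 1, remainder 10
21 ÷ 10 → quotient 2, remainder 1
10 ÷ 1 → quotient 10, remainder 0

[39; 2, 1, 2, 10]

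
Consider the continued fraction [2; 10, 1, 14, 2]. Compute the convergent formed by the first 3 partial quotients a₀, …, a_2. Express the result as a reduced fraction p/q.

23/11

Collapse the nested fraction from the inside out:
Start with 1.
10 + 1/(1/1) = 10 + 1/1 = 11/1
2 + 1/(11/1) = 2 + 1/11 = 23/11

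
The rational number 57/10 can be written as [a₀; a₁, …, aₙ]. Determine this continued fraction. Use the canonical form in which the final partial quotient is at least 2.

57 = 5·10 + 7, so a_0 = 5
10 = 1·7 + 3, so a_1 = 1
7 = 2·3 + 1, so a_2 = 2
3 = 3·1 + 0, so a_3 = 3

[5; 1, 2, 3]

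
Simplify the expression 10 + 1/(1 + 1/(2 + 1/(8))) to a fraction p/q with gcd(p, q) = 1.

Build up convergents one term at a time:
a_0 = 10: 10/1
a_1 = 1: 11/1
a_2 = 2: 32/3
a_3 = 8: 267/25

267/25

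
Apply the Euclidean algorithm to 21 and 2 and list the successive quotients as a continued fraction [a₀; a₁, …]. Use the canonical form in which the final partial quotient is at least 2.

⌊21/2⌋ = 10, remainder 1
⌊2/1⌋ = 2, remainder 0

[10; 2]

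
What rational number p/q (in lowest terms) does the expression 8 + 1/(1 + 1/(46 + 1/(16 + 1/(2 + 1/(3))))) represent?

48593/5412

Build up convergents one term at a time:
a_0 = 8: 8/1
a_1 = 1: 9/1
a_2 = 46: 422/47
a_3 = 16: 6761/753
a_4 = 2: 13944/1553
a_5 = 3: 48593/5412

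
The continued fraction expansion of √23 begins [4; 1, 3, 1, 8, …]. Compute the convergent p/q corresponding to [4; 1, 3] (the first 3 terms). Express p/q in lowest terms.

a_0 = 4: 4/1
a_1 = 1: 5/1
a_2 = 3: 19/4

19/4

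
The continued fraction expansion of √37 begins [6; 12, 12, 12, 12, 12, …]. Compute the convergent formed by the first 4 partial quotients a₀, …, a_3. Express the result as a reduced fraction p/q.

10657/1752

Use the convergent recurrence hₖ = aₖ·hₖ₋₁ + hₖ₋₂ (and likewise for the denominators kₖ):
a_0 = 6: 6/1
a_1 = 12: 73/12
a_2 = 12: 882/145
a_3 = 12: 10657/1752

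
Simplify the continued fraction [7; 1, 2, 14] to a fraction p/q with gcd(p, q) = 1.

330/43

a_0 = 7: 7/1
a_1 = 1: 8/1
a_2 = 2: 23/3
a_3 = 14: 330/43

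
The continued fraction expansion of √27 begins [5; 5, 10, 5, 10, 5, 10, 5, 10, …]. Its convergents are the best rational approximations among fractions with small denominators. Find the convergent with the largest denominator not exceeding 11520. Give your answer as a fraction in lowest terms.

13775/2651

a_0 = 5: 5/1  (≤ bound)
a_1 = 5: 26/5  (≤ bound)
a_2 = 10: 265/51  (≤ bound)
a_3 = 5: 1351/260  (≤ bound)
a_4 = 10: 13775/2651  (≤ bound)
a_5 = 5: 70226/13515  (> 11520, stop)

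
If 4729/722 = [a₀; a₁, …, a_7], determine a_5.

Run the Euclidean algorithm, recording each quotient:
⌊4729/722⌋ = 6, remainder 397
⌊722/397⌋ = 1, remainder 325
⌊397/325⌋ = 1, remainder 72
⌊325/72⌋ = 4, remainder 37
⌊72/37⌋ = 1, remainder 35
⌊37/35⌋ = 1, remainder 2

1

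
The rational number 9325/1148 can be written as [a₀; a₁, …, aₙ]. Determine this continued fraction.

Repeatedly divide and take the remainder:
9325 = 8·1148 + 141, so a_0 = 8
1148 = 8·141 + 20, so a_1 = 8
141 = 7·20 + 1, so a_2 = 7
20 = 20·1 + 0, so a_3 = 20

[8; 8, 7, 20]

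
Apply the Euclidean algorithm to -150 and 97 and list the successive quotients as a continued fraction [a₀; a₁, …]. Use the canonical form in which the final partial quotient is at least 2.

⌊-150/97⌋ = -2, remainder 44
⌊97/44⌋ = 2, remainder 9
⌊44/9⌋ = 4, remainder 8
⌊9/8⌋ = 1, remainder 1
⌊8/1⌋ = 8, remainder 0

[-2; 2, 4, 1, 8]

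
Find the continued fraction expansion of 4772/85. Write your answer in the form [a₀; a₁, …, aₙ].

4772 ÷ 85 → quotient 56, remainder 12
85 ÷ 12 → quotient 7, remainder 1
12 ÷ 1 → quotient 12, remainder 0

[56; 7, 12]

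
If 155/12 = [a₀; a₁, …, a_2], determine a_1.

155 ÷ 12 → quotient 12, remainder 11
12 ÷ 11 → quotient 1, remainder 1

1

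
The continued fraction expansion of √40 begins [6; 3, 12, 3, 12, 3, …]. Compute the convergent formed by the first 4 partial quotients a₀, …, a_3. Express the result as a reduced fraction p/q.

Start with 3.
12 + 1/(3/1) = 12 + 1/3 = 37/3
3 + 1/(37/3) = 3 + 3/37 = 114/37
6 + 1/(114/37) = 6 + 37/114 = 721/114

721/114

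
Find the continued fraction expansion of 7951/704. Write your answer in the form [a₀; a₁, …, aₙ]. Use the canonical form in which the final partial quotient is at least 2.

[11; 3, 2, 2, 41]

7951 = 11·704 + 207, so a_0 = 11
704 = 3·207 + 83, so a_1 = 3
207 = 2·83 + 41, so a_2 = 2
83 = 2·41 + 1, so a_3 = 2
41 = 41·1 + 0, so a_4 = 41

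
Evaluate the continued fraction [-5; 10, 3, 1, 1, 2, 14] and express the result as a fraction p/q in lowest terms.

Start with 14.
2 + 1/(14/1) = 2 + 1/14 = 29/14
1 + 1/(29/14) = 1 + 14/29 = 43/29
1 + 1/(43/29) = 1 + 29/43 = 72/43
3 + 1/(72/43) = 3 + 43/72 = 259/72
10 + 1/(259/72) = 10 + 72/259 = 2662/259
-5 + 1/(2662/259) = -5 + 259/2662 = -13051/2662

-13051/2662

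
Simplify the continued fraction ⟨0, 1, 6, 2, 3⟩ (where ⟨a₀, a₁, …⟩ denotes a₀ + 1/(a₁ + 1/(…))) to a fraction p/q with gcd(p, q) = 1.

Use the convergent recurrence hₖ = aₖ·hₖ₋₁ + hₖ₋₂ (and likewise for the denominators kₖ):
a_0 = 0: 0/1
a_1 = 1: 1/1
a_2 = 6: 6/7
a_3 = 2: 13/15
a_4 = 3: 45/52

45/52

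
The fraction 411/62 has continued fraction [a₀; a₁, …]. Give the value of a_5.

3

Run the Euclidean algorithm, recording each quotient:
411 = 6·62 + 39, so a_0 = 6
62 = 1·39 + 23, so a_1 = 1
39 = 1·23 + 16, so a_2 = 1
23 = 1·16 + 7, so a_3 = 1
16 = 2·7 + 2, so a_4 = 2
7 = 3·2 + 1, so a_5 = 3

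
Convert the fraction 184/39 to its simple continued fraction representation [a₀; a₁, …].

⌊184/39⌋ = 4, remainder 28
⌊39/28⌋ = 1, remainder 11
⌊28/11⌋ = 2, remainder 6
⌊11/6⌋ = 1, remainder 5
⌊6/5⌋ = 1, remainder 1
⌊5/1⌋ = 5, remainder 0

[4; 1, 2, 1, 1, 5]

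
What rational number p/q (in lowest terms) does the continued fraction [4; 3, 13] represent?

Collapse the nested fraction from the inside out:
Start with 13.
3 + 1/(13/1) = 3 + 1/13 = 40/13
4 + 1/(40/13) = 4 + 13/40 = 173/40

173/40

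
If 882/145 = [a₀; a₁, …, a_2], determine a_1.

882 = 6·145 + 12, so a_0 = 6
145 = 12·12 + 1, so a_1 = 12

12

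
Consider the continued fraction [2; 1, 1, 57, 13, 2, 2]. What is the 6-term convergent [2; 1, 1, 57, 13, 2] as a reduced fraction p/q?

Collapse the nested fraction from the inside out:
Start with 2.
13 + 1/(2/1) = 13 + 1/2 = 27/2
57 + 1/(27/2) = 57 + 2/27 = 1541/27
1 + 1/(1541/27) = 1 + 27/1541 = 1568/1541
1 + 1/(1568/1541) = 1 + 1541/1568 = 3109/1568
2 + 1/(3109/1568) = 2 + 1568/3109 = 7786/3109

7786/3109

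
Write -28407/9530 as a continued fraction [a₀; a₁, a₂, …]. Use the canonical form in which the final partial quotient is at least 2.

[-3; 52, 13, 14]

⌊-28407/9530⌋ = -3, remainder 183
⌊9530/183⌋ = 52, remainder 14
⌊183/14⌋ = 13, remainder 1
⌊14/1⌋ = 14, remainder 0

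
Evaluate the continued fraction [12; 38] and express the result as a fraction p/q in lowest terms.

Use the convergent recurrence hₖ = aₖ·hₖ₋₁ + hₖ₋₂ (and likewise for the denominators kₖ):
a_0 = 12: 12/1
a_1 = 38: 457/38

457/38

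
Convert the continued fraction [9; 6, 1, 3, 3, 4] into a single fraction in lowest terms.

Start with 4.
3 + 1/(4/1) = 3 + 1/4 = 13/4
3 + 1/(13/4) = 3 + 4/13 = 43/13
1 + 1/(43/13) = 1 + 13/43 = 56/43
6 + 1/(56/43) = 6 + 43/56 = 379/56
9 + 1/(379/56) = 9 + 56/379 = 3467/379

3467/379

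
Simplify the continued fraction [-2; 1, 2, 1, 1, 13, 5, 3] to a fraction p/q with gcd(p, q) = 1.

Start with 3.
5 + 1/(3/1) = 5 + 1/3 = 16/3
13 + 1/(16/3) = 13 + 3/16 = 211/16
1 + 1/(211/16) = 1 + 16/211 = 227/211
1 + 1/(227/211) = 1 + 211/227 = 438/227
2 + 1/(438/227) = 2 + 227/438 = 1103/438
1 + 1/(1103/438) = 1 + 438/1103 = 1541/1103
-2 + 1/(1541/1103) = -2 + 1103/1541 = -1979/1541

-1979/1541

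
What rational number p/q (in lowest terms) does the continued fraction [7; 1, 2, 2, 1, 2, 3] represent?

Start with 3.
2 + 1/(3/1) = 2 + 1/3 = 7/3
1 + 1/(7/3) = 1 + 3/7 = 10/7
2 + 1/(10/7) = 2 + 7/10 = 27/10
2 + 1/(27/10) = 2 + 10/27 = 64/27
1 + 1/(64/27) = 1 + 27/64 = 91/64
7 + 1/(91/64) = 7 + 64/91 = 701/91

701/91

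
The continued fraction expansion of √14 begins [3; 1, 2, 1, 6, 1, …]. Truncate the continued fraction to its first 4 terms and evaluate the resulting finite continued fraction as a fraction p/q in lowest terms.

15/4

Collapse the nested fraction from the inside out:
Start with 1.
2 + 1/(1/1) = 2 + 1/1 = 3/1
1 + 1/(3/1) = 1 + 1/3 = 4/3
3 + 1/(4/3) = 3 + 3/4 = 15/4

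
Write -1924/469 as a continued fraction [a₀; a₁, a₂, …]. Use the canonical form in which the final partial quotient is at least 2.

-1924 = -5·469 + 421, so a_0 = -5
469 = 1·421 + 48, so a_1 = 1
421 = 8·48 + 37, so a_2 = 8
48 = 1·37 + 11, so a_3 = 1
37 = 3·11 + 4, so a_4 = 3
11 = 2·4 + 3, so a_5 = 2
4 = 1·3 + 1, so a_6 = 1
3 = 3·1 + 0, so a_7 = 3

[-5; 1, 8, 1, 3, 2, 1, 3]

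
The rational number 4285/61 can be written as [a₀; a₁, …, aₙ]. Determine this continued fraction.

[70; 4, 15]

Apply division with remainder until the remainder is 0:
4285 ÷ 61 → quotient 70, remainder 15
61 ÷ 15 → quotient 4, remainder 1
15 ÷ 1 → quotient 15, remainder 0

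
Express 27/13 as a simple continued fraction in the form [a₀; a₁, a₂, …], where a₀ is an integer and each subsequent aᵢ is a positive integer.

[2; 13]

Run the Euclidean algorithm, recording each quotient:
27 ÷ 13 → quotient 2, remainder 1
13 ÷ 1 → quotient 13, remainder 0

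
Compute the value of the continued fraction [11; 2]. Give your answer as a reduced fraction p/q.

Use the convergent recurrence hₖ = aₖ·hₖ₋₁ + hₖ₋₂ (and likewise for the denominators kₖ):
a_0 = 11: 11/1
a_1 = 2: 23/2

23/2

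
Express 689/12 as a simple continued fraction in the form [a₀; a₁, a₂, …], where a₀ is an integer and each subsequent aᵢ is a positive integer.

Repeatedly divide and take the remainder:
689 ÷ 12 → quotient 57, remainder 5
12 ÷ 5 → quotient 2, remainder 2
5 ÷ 2 → quotient 2, remainder 1
2 ÷ 1 → quotient 2, remainder 0

[57; 2, 2, 2]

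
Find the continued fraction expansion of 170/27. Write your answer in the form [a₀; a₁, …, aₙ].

170 ÷ 27 → quotient 6, remainder 8
27 ÷ 8 → quotient 3, remainder 3
8 ÷ 3 → quotient 2, remainder 2
3 ÷ 2 → quotient 1, remainder 1
2 ÷ 1 → quotient 2, remainder 0

[6; 3, 2, 1, 2]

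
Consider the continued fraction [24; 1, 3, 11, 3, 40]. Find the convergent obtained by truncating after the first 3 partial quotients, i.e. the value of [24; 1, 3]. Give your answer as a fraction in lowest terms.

99/4

a_0 = 24: 24/1
a_1 = 1: 25/1
a_2 = 3: 99/4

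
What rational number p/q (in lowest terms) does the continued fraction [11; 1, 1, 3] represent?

a_0 = 11: 11/1
a_1 = 1: 12/1
a_2 = 1: 23/2
a_3 = 3: 81/7

81/7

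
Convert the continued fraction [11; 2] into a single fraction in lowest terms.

a_0 = 11: 11/1
a_1 = 2: 23/2

23/2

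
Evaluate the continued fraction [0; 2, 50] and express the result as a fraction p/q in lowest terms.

Start with 50.
2 + 1/(50/1) = 2 + 1/50 = 101/50
0 + 1/(101/50) = 0 + 50/101 = 50/101

50/101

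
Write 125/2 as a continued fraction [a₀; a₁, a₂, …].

125 ÷ 2 → quotient 62, remainder 1
2 ÷ 1 → quotient 2, remainder 0

[62; 2]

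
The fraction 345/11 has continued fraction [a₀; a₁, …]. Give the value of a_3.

Run the Euclidean algorithm, recording each quotient:
⌊345/11⌋ = 31, remainder 4
⌊11/4⌋ = 2, remainder 3
⌊4/3⌋ = 1, remainder 1
⌊3/1⌋ = 3, remainder 0

3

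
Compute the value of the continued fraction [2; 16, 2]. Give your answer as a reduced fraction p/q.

68/33

Start with 2.
16 + 1/(2/1) = 16 + 1/2 = 33/2
2 + 1/(33/2) = 2 + 2/33 = 68/33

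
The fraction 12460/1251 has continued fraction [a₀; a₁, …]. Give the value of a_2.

24

⌊12460/1251⌋ = 9, remainder 1201
⌊1251/1201⌋ = 1, remainder 50
⌊1201/50⌋ = 24, remainder 1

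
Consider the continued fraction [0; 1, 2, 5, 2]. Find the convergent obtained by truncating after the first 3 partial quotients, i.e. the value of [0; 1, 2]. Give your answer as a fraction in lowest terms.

2/3

Work from the innermost term outward:
Start with 2.
1 + 1/(2/1) = 1 + 1/2 = 3/2
0 + 1/(3/2) = 0 + 2/3 = 2/3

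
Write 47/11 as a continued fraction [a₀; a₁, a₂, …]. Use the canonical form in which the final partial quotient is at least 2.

Apply division with remainder until the remainder is 0:
⌊47/11⌋ = 4, remainder 3
⌊11/3⌋ = 3, remainder 2
⌊3/2⌋ = 1, remainder 1
⌊2/1⌋ = 2, remainder 0

[4; 3, 1, 2]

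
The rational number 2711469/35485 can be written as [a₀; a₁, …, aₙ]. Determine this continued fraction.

[76; 2, 2, 3, 49, 2, 2, 8]

2711469 = 76·35485 + 14609, so a_0 = 76
35485 = 2·14609 + 6267, so a_1 = 2
14609 = 2·6267 + 2075, so a_2 = 2
6267 = 3·2075 + 42, so a_3 = 3
2075 = 49·42 + 17, so a_4 = 49
42 = 2·17 + 8, so a_5 = 2
17 = 2·8 + 1, so a_6 = 2
8 = 8·1 + 0, so a_7 = 8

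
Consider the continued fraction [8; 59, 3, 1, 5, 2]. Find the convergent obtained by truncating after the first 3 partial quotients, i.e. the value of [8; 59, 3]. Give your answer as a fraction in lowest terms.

1427/178

Build up convergents one term at a time:
a_0 = 8: 8/1
a_1 = 59: 473/59
a_2 = 3: 1427/178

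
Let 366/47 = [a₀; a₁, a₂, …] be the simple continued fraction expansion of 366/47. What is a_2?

3

Apply division with remainder until the remainder is 0:
⌊366/47⌋ = 7, remainder 37
⌊47/37⌋ = 1, remainder 10
⌊37/10⌋ = 3, remainder 7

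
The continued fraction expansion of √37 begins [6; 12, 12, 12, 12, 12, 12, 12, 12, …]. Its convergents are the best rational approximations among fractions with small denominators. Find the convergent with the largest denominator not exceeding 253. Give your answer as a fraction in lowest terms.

882/145

List convergents until the denominator exceeds the bound:
a_0 = 6: 6/1  (≤ bound)
a_1 = 12: 73/12  (≤ bound)
a_2 = 12: 882/145  (≤ bound)
a_3 = 12: 10657/1752  (> 253, stop)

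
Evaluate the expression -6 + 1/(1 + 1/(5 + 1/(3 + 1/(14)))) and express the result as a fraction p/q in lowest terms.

-1403/272

a_0 = -6: -6/1
a_1 = 1: -5/1
a_2 = 5: -31/6
a_3 = 3: -98/19
a_4 = 14: -1403/272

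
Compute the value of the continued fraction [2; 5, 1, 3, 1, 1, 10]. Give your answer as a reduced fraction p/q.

1193/549

Start with 10.
1 + 1/(10/1) = 1 + 1/10 = 11/10
1 + 1/(11/10) = 1 + 10/11 = 21/11
3 + 1/(21/11) = 3 + 11/21 = 74/21
1 + 1/(74/21) = 1 + 21/74 = 95/74
5 + 1/(95/74) = 5 + 74/95 = 549/95
2 + 1/(549/95) = 2 + 95/549 = 1193/549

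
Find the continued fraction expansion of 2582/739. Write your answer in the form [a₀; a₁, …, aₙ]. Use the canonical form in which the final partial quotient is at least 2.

[3; 2, 40, 1, 1, 4]

2582 = 3·739 + 365, so a_0 = 3
739 = 2·365 + 9, so a_1 = 2
365 = 40·9 + 5, so a_2 = 40
9 = 1·5 + 4, so a_3 = 1
5 = 1·4 + 1, so a_4 = 1
4 = 4·1 + 0, so a_5 = 4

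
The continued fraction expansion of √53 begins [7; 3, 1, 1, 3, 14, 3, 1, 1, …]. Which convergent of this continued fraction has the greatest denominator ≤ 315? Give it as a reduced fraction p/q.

a_0 = 7: 7/1  (≤ bound)
a_1 = 3: 22/3  (≤ bound)
a_2 = 1: 29/4  (≤ bound)
a_3 = 1: 51/7  (≤ bound)
a_4 = 3: 182/25  (≤ bound)
a_5 = 14: 2599/357  (> 315, stop)

182/25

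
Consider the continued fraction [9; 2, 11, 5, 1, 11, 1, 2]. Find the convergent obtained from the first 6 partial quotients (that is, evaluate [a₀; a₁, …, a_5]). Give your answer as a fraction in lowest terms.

Build up convergents one term at a time:
a_0 = 9: 9/1
a_1 = 2: 19/2
a_2 = 11: 218/23
a_3 = 5: 1109/117
a_4 = 1: 1327/140
a_5 = 11: 15706/1657

15706/1657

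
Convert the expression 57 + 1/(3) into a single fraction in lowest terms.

Start with 3.
57 + 1/(3/1) = 57 + 1/3 = 172/3

172/3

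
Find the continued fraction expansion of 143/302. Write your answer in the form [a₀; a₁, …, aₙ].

[0; 2, 8, 1, 15]

⌊143/302⌋ = 0, remainder 143
⌊302/143⌋ = 2, remainder 16
⌊143/16⌋ = 8, remainder 15
⌊16/15⌋ = 1, remainder 1
⌊15/1⌋ = 15, remainder 0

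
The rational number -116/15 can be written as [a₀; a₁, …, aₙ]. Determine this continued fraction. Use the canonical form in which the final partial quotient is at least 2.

Repeatedly divide and take the remainder:
-116 = -8·15 + 4, so a_0 = -8
15 = 3·4 + 3, so a_1 = 3
4 = 1·3 + 1, so a_2 = 1
3 = 3·1 + 0, so a_3 = 3

[-8; 3, 1, 3]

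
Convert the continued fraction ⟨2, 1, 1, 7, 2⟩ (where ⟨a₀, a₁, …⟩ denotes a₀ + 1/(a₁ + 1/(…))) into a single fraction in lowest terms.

81/32

Collapse the nested fraction from the inside out:
Start with 2.
7 + 1/(2/1) = 7 + 1/2 = 15/2
1 + 1/(15/2) = 1 + 2/15 = 17/15
1 + 1/(17/15) = 1 + 15/17 = 32/17
2 + 1/(32/17) = 2 + 17/32 = 81/32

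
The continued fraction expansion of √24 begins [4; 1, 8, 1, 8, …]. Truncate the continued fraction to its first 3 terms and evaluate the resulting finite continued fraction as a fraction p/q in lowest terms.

a_0 = 4: 4/1
a_1 = 1: 5/1
a_2 = 8: 44/9

44/9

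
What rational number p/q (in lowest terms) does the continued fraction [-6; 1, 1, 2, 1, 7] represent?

-293/54

Start with 7.
1 + 1/(7/1) = 1 + 1/7 = 8/7
2 + 1/(8/7) = 2 + 7/8 = 23/8
1 + 1/(23/8) = 1 + 8/23 = 31/23
1 + 1/(31/23) = 1 + 23/31 = 54/31
-6 + 1/(54/31) = -6 + 31/54 = -293/54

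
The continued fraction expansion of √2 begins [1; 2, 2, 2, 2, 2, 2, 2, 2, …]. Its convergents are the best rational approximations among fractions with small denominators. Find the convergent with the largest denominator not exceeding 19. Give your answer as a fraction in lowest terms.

a_0 = 1: 1/1  (≤ bound)
a_1 = 2: 3/2  (≤ bound)
a_2 = 2: 7/5  (≤ bound)
a_3 = 2: 17/12  (≤ bound)
a_4 = 2: 41/29  (> 19, stop)

17/12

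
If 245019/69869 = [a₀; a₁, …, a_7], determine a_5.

2

245019 ÷ 69869 → quotient 3, remainder 35412
69869 ÷ 35412 → quotient 1, remainder 34457
35412 ÷ 34457 → quotient 1, remainder 955
34457 ÷ 955 → quotient 36, remainder 77
955 ÷ 77 → quotient 12, remainder 31
77 ÷ 31 → quotient 2, remainder 15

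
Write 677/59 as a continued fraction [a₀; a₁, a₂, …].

[11; 2, 9, 3]

Run the Euclidean algorithm, recording each quotient:
677 ÷ 59 → quotient 11, remainder 28
59 ÷ 28 → quotient 2, remainder 3
28 ÷ 3 → quotient 9, remainder 1
3 ÷ 1 → quotient 3, remainder 0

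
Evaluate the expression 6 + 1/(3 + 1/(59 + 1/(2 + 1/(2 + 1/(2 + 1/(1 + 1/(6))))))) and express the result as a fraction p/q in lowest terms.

129371/20433

Start with 6.
1 + 1/(6/1) = 1 + 1/6 = 7/6
2 + 1/(7/6) = 2 + 6/7 = 20/7
2 + 1/(20/7) = 2 + 7/20 = 47/20
2 + 1/(47/20) = 2 + 20/47 = 114/47
59 + 1/(114/47) = 59 + 47/114 = 6773/114
3 + 1/(6773/114) = 3 + 114/6773 = 20433/6773
6 + 1/(20433/6773) = 6 + 6773/20433 = 129371/20433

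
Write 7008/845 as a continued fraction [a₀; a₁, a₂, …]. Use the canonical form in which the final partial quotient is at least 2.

Run the Euclidean algorithm, recording each quotient:
⌊7008/845⌋ = 8, remainder 248
⌊845/248⌋ = 3, remainder 101
⌊248/101⌋ = 2, remainder 46
⌊101/46⌋ = 2, remainder 9
⌊46/9⌋ = 5, remainder 1
⌊9/1⌋ = 9, remainder 0

[8; 3, 2, 2, 5, 9]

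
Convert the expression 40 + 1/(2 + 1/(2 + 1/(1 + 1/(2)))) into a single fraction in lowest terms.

a_0 = 40: 40/1
a_1 = 2: 81/2
a_2 = 2: 202/5
a_3 = 1: 283/7
a_4 = 2: 768/19

768/19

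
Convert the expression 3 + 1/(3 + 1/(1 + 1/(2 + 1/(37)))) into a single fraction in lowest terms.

1345/411

Start with 37.
2 + 1/(37/1) = 2 + 1/37 = 75/37
1 + 1/(75/37) = 1 + 37/75 = 112/75
3 + 1/(112/75) = 3 + 75/112 = 411/112
3 + 1/(411/112) = 3 + 112/411 = 1345/411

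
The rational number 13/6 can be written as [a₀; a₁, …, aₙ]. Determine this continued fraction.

[2; 6]

Apply division with remainder until the remainder is 0:
13 = 2·6 + 1, so a_0 = 2
6 = 6·1 + 0, so a_1 = 6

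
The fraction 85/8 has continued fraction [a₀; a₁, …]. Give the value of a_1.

Apply division with remainder until the remainder is 0:
85 = 10·8 + 5, so a_0 = 10
8 = 1·5 + 3, so a_1 = 1

1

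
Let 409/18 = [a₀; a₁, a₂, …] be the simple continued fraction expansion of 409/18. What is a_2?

2

409 = 22·18 + 13, so a_0 = 22
18 = 1·13 + 5, so a_1 = 1
13 = 2·5 + 3, so a_2 = 2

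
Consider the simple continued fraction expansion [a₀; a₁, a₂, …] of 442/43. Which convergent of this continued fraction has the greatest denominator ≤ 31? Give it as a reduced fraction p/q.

185/18

List convergents until the denominator exceeds the bound:
a_0 = 10: 10/1  (≤ bound)
a_1 = 3: 31/3  (≤ bound)
a_2 = 1: 41/4  (≤ bound)
a_3 = 1: 72/7  (≤ bound)
a_4 = 2: 185/18  (≤ bound)
a_5 = 2: 442/43  (> 31, stop)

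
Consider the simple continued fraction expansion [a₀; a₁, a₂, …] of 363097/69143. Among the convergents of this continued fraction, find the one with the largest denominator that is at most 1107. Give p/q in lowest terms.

a_0 = 5: 5/1  (≤ bound)
a_1 = 3: 16/3  (≤ bound)
a_2 = 1: 21/4  (≤ bound)
a_3 = 44: 940/179  (≤ bound)
a_4 = 6: 5661/1078  (≤ bound)
a_5 = 1: 6601/1257  (> 1107, stop)

5661/1078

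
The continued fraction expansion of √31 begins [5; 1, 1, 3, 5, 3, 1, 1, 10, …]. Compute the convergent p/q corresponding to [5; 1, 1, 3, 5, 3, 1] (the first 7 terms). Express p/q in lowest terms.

863/155

a_0 = 5: 5/1
a_1 = 1: 6/1
a_2 = 1: 11/2
a_3 = 3: 39/7
a_4 = 5: 206/37
a_5 = 3: 657/118
a_6 = 1: 863/155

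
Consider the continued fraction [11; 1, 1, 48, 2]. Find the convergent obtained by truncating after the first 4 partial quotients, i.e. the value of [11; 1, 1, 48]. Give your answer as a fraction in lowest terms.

1116/97

Compute successive convergents:
a_0 = 11: 11/1
a_1 = 1: 12/1
a_2 = 1: 23/2
a_3 = 48: 1116/97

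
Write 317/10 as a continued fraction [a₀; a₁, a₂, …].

⌊317/10⌋ = 31, remainder 7
⌊10/7⌋ = 1, remainder 3
⌊7/3⌋ = 2, remainder 1
⌊3/1⌋ = 3, remainder 0

[31; 1, 2, 3]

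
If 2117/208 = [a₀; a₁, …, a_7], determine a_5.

Repeatedly divide and take the remainder:
⌊2117/208⌋ = 10, remainder 37
⌊208/37⌋ = 5, remainder 23
⌊37/23⌋ = 1, remainder 14
⌊23/14⌋ = 1, remainder 9
⌊14/9⌋ = 1, remainder 5
⌊9/5⌋ = 1, remainder 4

1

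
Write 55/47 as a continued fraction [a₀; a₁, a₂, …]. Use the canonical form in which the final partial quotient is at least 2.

[1; 5, 1, 7]

⌊55/47⌋ = 1, remainder 8
⌊47/8⌋ = 5, remainder 7
⌊8/7⌋ = 1, remainder 1
⌊7/1⌋ = 7, remainder 0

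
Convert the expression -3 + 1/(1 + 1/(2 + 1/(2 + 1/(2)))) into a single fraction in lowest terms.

-39/17

Start with 2.
2 + 1/(2/1) = 2 + 1/2 = 5/2
2 + 1/(5/2) = 2 + 2/5 = 12/5
1 + 1/(12/5) = 1 + 5/12 = 17/12
-3 + 1/(17/12) = -3 + 12/17 = -39/17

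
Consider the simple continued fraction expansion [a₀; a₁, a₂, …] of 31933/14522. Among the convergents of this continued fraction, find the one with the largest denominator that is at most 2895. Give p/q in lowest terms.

a_0 = 2: 2/1  (≤ bound)
a_1 = 5: 11/5  (≤ bound)
a_2 = 37: 409/186  (≤ bound)
a_3 = 1: 420/191  (≤ bound)
a_4 = 1: 829/377  (≤ bound)
a_5 = 12: 10368/4715  (> 2895, stop)

829/377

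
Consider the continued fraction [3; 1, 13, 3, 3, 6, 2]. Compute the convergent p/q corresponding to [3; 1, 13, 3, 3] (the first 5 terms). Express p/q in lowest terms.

562/143

Collapse the nested fraction from the inside out:
Start with 3.
3 + 1/(3/1) = 3 + 1/3 = 10/3
13 + 1/(10/3) = 13 + 3/10 = 133/10
1 + 1/(133/10) = 1 + 10/133 = 143/133
3 + 1/(143/133) = 3 + 133/143 = 562/143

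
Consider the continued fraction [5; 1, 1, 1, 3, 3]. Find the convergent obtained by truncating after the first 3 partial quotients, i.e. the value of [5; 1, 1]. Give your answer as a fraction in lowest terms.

a_0 = 5: 5/1
a_1 = 1: 6/1
a_2 = 1: 11/2

11/2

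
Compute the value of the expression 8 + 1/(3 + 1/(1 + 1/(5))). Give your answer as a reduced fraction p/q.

190/23

a_0 = 8: 8/1
a_1 = 3: 25/3
a_2 = 1: 33/4
a_3 = 5: 190/23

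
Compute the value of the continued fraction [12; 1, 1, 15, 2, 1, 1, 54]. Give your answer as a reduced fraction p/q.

Use the convergent recurrence hₖ = aₖ·hₖ₋₁ + hₖ₋₂ (and likewise for the denominators kₖ):
a_0 = 12: 12/1
a_1 = 1: 13/1
a_2 = 1: 25/2
a_3 = 15: 388/31
a_4 = 2: 801/64
a_5 = 1: 1189/95
a_6 = 1: 1990/159
a_7 = 54: 108649/8681

108649/8681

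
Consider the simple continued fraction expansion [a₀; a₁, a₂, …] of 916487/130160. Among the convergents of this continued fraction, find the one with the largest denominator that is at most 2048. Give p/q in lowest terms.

a_0 = 7: 7/1  (≤ bound)
a_1 = 24: 169/24  (≤ bound)
a_2 = 3: 514/73  (≤ bound)
a_3 = 1: 683/97  (≤ bound)
a_4 = 31: 21687/3080  (> 2048, stop)

683/97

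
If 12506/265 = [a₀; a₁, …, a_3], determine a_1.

12506 ÷ 265 → quotient 47, remainder 51
265 ÷ 51 → quotient 5, remainder 10

5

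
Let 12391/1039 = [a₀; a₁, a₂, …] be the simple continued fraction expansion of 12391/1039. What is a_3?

12391 ÷ 1039 → quotient 11, remainder 962
1039 ÷ 962 → quotient 1, remainder 77
962 ÷ 77 → quotient 12, remainder 38
77 ÷ 38 → quotient 2, remainder 1

2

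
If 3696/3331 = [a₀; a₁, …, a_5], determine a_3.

1

3696 ÷ 3331 → quotient 1, remainder 365
3331 ÷ 365 → quotient 9, remainder 46
365 ÷ 46 → quotient 7, remainder 43
46 ÷ 43 → quotient 1, remainder 3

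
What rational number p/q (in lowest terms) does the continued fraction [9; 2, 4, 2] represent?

189/20

Start with 2.
4 + 1/(2/1) = 4 + 1/2 = 9/2
2 + 1/(9/2) = 2 + 2/9 = 20/9
9 + 1/(20/9) = 9 + 9/20 = 189/20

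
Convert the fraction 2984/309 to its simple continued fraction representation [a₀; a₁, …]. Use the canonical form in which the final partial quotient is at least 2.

[9; 1, 1, 1, 10, 1, 3, 2]

Repeatedly divide and take the remainder:
⌊2984/309⌋ = 9, remainder 203
⌊309/203⌋ = 1, remainder 106
⌊203/106⌋ = 1, remainder 97
⌊106/97⌋ = 1, remainder 9
⌊97/9⌋ = 10, remainder 7
⌊9/7⌋ = 1, remainder 2
⌊7/2⌋ = 3, remainder 1
⌊2/1⌋ = 2, remainder 0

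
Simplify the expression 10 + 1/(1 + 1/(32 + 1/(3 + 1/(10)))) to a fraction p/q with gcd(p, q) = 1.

11332/1033

Use the convergent recurrence hₖ = aₖ·hₖ₋₁ + hₖ₋₂ (and likewise for the denominators kₖ):
a_0 = 10: 10/1
a_1 = 1: 11/1
a_2 = 32: 362/33
a_3 = 3: 1097/100
a_4 = 10: 11332/1033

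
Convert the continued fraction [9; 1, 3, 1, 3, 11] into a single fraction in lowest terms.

Collapse the nested fraction from the inside out:
Start with 11.
3 + 1/(11/1) = 3 + 1/11 = 34/11
1 + 1/(34/11) = 1 + 11/34 = 45/34
3 + 1/(45/34) = 3 + 34/45 = 169/45
1 + 1/(169/45) = 1 + 45/169 = 214/169
9 + 1/(214/169) = 9 + 169/214 = 2095/214

2095/214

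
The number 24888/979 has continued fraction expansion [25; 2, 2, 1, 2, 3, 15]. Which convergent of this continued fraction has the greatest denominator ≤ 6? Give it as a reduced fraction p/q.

a_0 = 25: 25/1  (≤ bound)
a_1 = 2: 51/2  (≤ bound)
a_2 = 2: 127/5  (≤ bound)
a_3 = 1: 178/7  (> 6, stop)

127/5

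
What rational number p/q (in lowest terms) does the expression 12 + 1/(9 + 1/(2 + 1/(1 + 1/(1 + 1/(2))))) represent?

Start with 2.
1 + 1/(2/1) = 1 + 1/2 = 3/2
1 + 1/(3/2) = 1 + 2/3 = 5/3
2 + 1/(5/3) = 2 + 3/5 = 13/5
9 + 1/(13/5) = 9 + 5/13 = 122/13
12 + 1/(122/13) = 12 + 13/122 = 1477/122

1477/122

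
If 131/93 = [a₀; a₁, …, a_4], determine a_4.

4

131 = 1·93 + 38, so a_0 = 1
93 = 2·38 + 17, so a_1 = 2
38 = 2·17 + 4, so a_2 = 2
17 = 4·4 + 1, so a_3 = 4
4 = 4·1 + 0, so a_4 = 4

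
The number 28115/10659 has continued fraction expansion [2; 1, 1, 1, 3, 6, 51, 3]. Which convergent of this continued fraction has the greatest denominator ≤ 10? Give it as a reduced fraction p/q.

8/3

List convergents until the denominator exceeds the bound:
a_0 = 2: 2/1  (≤ bound)
a_1 = 1: 3/1  (≤ bound)
a_2 = 1: 5/2  (≤ bound)
a_3 = 1: 8/3  (≤ bound)
a_4 = 3: 29/11  (> 10, stop)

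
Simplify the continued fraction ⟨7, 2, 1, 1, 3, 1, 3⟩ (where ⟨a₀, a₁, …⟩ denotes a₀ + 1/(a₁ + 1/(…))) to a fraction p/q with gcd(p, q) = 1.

Start with 3.
1 + 1/(3/1) = 1 + 1/3 = 4/3
3 + 1/(4/3) = 3 + 3/4 = 15/4
1 + 1/(15/4) = 1 + 4/15 = 19/15
1 + 1/(19/15) = 1 + 15/19 = 34/19
2 + 1/(34/19) = 2 + 19/34 = 87/34
7 + 1/(87/34) = 7 + 34/87 = 643/87

643/87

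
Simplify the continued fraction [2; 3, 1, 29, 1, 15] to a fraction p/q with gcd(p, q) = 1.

4423/1964

Start with 15.
1 + 1/(15/1) = 1 + 1/15 = 16/15
29 + 1/(16/15) = 29 + 15/16 = 479/16
1 + 1/(479/16) = 1 + 16/479 = 495/479
3 + 1/(495/479) = 3 + 479/495 = 1964/495
2 + 1/(1964/495) = 2 + 495/1964 = 4423/1964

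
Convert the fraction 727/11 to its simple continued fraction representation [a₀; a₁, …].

[66; 11]

⌊727/11⌋ = 66, remainder 1
⌊11/1⌋ = 11, remainder 0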